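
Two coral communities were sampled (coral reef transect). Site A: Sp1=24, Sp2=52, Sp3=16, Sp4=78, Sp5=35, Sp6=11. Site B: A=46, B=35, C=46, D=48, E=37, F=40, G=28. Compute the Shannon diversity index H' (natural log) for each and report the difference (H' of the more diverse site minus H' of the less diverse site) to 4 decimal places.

0.3373

Site A: N=216, proportions 0.111111, 0.240741, 0.074074, 0.361111, 0.162037, 0.050926, giving H' = 1.594090 (working shown to 6 dp, full precision carried).
Site B: N=280, proportions 0.164286, 0.125, 0.164286, 0.171429, 0.132143, 0.142857, 0.1, giving H' = 1.931394.
Difference = |1.594090 − 1.931394| = 0.337304, i.e. 0.3373 to 4 decimal places.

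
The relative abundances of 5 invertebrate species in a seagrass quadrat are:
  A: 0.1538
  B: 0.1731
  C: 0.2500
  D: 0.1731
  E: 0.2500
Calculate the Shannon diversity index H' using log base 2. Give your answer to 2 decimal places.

Each pᵢ log₂ pᵢ term (working shown to 4 dp, full precision carried): 0.1538×(-2.7009)=-0.4154, 0.1731×(-2.5303)=-0.4380, 0.25×(-2.0000)=-0.5000, 0.1731×(-2.5303)=-0.4380, 0.25×(-2.0000)=-0.5000.
Sum = -2.2914, so H' = 2.29.

2.29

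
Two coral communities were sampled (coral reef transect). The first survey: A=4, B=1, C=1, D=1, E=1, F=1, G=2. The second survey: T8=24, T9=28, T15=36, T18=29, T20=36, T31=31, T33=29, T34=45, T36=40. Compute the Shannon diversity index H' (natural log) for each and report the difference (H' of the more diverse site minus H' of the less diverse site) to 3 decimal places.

0.412

The first survey: N=11, proportions 0.36364, 0.09091, 0.09091, 0.09091, 0.09091, 0.09091, 0.18182, giving H' = 1.76776 (working shown to 5 dp, full precision carried).
The second survey: N=298, proportions 0.08054, 0.09396, 0.12081, 0.09732, 0.12081, 0.10403, 0.09732, 0.15101, 0.13423, giving H' = 2.17964.
Difference = |1.76776 − 2.17964| = 0.41188, i.e. 0.412 to 3 decimal places.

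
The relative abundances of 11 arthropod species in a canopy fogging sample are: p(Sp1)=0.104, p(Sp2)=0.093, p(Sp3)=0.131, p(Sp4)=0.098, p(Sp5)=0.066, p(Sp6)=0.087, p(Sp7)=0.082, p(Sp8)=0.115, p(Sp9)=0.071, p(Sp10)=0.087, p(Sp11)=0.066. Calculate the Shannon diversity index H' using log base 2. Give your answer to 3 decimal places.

3.427

Each pᵢ log₂ pᵢ term (working shown to 5 dp, full precision carried): 0.104×(-3.26534)=-0.33960, 0.093×(-3.42663)=-0.31868, 0.131×(-2.93236)=-0.38414, 0.098×(-3.35107)=-0.32841, 0.066×(-3.92139)=-0.25881, 0.087×(-3.52284)=-0.30649, 0.082×(-3.60823)=-0.29588, 0.115×(-3.12029)=-0.35883, 0.071×(-3.81604)=-0.27094, 0.087×(-3.52284)=-0.30649, 0.066×(-3.92139)=-0.25881.
Sum = -3.42706, so H' = 3.427.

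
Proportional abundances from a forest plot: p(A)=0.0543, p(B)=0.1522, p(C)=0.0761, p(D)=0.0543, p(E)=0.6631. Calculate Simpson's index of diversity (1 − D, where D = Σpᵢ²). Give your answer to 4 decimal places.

0.5254

D = 0.0543² + 0.1522² + 0.0761² + 0.0543² + 0.6631² = 0.002948 + 0.023165 + 0.005791 + 0.002948 + 0.439702 = 0.474555 (working shown to 6 dp, full precision carried).
So 1 − D = 0.525445, i.e. 0.5254 to 4 decimal places.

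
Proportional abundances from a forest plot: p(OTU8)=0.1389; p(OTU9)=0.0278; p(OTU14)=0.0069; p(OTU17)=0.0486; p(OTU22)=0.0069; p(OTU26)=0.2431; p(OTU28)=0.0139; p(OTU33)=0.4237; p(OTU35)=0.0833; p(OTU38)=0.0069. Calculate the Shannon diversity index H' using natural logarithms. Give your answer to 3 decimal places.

Each pᵢ ln pᵢ term (working shown to 5 dp, full precision carried): 0.1389×(-1.97400)=-0.27419, 0.0278×(-3.58272)=-0.09960, 0.0069×(-4.97623)=-0.03434, 0.0486×(-3.02413)=-0.14697, 0.0069×(-4.97623)=-0.03434, 0.2431×(-1.41428)=-0.34381, 0.0139×(-4.27587)=-0.05943, 0.4237×(-0.85873)=-0.36384, 0.0833×(-2.48531)=-0.20703, 0.0069×(-4.97623)=-0.03434.
Sum = -1.59789, so H' = 1.598.

1.598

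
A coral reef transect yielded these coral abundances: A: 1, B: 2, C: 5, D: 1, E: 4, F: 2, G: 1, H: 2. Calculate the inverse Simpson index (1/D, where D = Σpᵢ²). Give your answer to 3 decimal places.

5.786

Total N = 1+2+5+1+4+2+1+2 = 18, so the proportions are 0.0555556, 0.1111111, 0.2777778, 0.0555556, 0.2222222, 0.1111111, 0.0555556, 0.1111111 (working shown to 7 dp, full precision carried).
D = 0.0555556² + 0.1111111² + 0.2777778² + 0.0555556² + 0.2222222² + 0.1111111² + 0.0555556² + 0.1111111² = 0.0030864 + 0.0123457 + 0.0771605 + 0.0030864 + 0.0493827 + 0.0123457 + 0.0030864 + 0.0123457 = 0.1728395.
So 1/D = 5.78571, i.e. 5.786 to 3 decimal places.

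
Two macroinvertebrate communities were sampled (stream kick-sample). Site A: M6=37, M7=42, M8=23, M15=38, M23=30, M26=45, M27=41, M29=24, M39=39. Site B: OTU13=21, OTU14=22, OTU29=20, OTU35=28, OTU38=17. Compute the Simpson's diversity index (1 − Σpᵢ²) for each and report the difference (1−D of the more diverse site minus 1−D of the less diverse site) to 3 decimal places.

0.090

Site A: N=319, proportions 0.11599, 0.13166, 0.0721, 0.11912, 0.09404, 0.14107, 0.12853, 0.07524, 0.12226, giving 1−D = 0.88395 (working shown to 5 dp, full precision carried).
Site B: N=108, proportions 0.19444, 0.2037, 0.18519, 0.25926, 0.15741, giving 1−D = 0.79441.
Difference = |0.88395 − 0.79441| = 0.08954, i.e. 0.090 to 3 decimal places.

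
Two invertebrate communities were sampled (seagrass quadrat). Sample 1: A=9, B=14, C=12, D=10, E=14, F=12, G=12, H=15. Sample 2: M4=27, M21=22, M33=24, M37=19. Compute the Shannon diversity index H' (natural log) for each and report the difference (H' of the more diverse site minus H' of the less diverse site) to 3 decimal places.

Sample 1: N=98, proportions 0.09184, 0.14286, 0.12245, 0.10204, 0.14286, 0.12245, 0.12245, 0.15306, giving H' = 2.06689 (working shown to 5 dp, full precision carried).
Sample 2: N=92, proportions 0.29348, 0.23913, 0.26087, 0.20652, giving H' = 1.37822.
Difference = |2.06689 − 1.37822| = 0.68867, i.e. 0.689 to 3 decimal places.

0.689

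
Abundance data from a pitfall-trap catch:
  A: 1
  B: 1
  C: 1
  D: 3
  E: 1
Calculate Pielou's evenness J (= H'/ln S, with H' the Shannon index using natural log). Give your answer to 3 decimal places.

0.917

Total N = 1+1+1+3+1 = 7, so the proportions are 0.14286, 0.14286, 0.14286, 0.42857, 0.14286 (working shown to 5 dp, full precision carried).
H' = −Σ pᵢ ln pᵢ = −((-0.27799) + (-0.27799) + (-0.27799) + (-0.36313) + (-0.27799)) = 1.47508.
With S = 5 species, ln S = 1.60944, so J = 1.47508/1.60944 = 0.91652, i.e. 0.917 to 3 decimal places.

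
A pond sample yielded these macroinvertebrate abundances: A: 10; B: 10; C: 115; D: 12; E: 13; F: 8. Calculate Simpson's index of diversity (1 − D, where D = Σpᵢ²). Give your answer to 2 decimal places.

0.51

Total N = 10+10+115+12+13+8 = 168, so the proportions are 0.0595, 0.0595, 0.6845, 0.0714, 0.0774, 0.0476 (working shown to 4 dp, full precision carried).
D = 0.0595² + 0.0595² + 0.6845² + 0.0714² + 0.0774² + 0.0476² = 0.0035 + 0.0035 + 0.4686 + 0.0051 + 0.0060 + 0.0023 = 0.4890.
So 1 − D = 0.5110, i.e. 0.51 to 2 decimal places.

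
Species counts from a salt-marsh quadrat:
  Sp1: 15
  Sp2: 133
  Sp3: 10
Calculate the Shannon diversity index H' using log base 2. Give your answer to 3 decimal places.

0.784

Total N = 15+133+10 = 158, so the proportions are 0.09494, 0.84177, 0.06329 (working shown to 5 dp, full precision carried).
Each pᵢ log₂ pᵢ term: 0.09494×(-3.39689)=-0.32249, 0.84177×(-0.24850)=-0.20918, 0.06329×(-3.98185)=-0.25202.
Sum = -0.78368, so H' = 0.784.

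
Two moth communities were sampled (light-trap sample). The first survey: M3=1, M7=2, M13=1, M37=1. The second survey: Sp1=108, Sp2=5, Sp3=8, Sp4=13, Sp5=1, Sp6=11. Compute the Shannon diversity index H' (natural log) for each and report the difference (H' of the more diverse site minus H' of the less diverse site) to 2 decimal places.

0.39

The first survey: N=5, proportions 0.2, 0.4, 0.2, 0.2, giving H' = 1.3322 (working shown to 4 dp, full precision carried).
The second survey: N=146, proportions 0.7397, 0.0342, 0.0548, 0.089, 0.0068, 0.0753, giving H' = 0.9420.
Difference = |1.3322 − 0.9420| = 0.3902, i.e. 0.39 to 2 decimal places.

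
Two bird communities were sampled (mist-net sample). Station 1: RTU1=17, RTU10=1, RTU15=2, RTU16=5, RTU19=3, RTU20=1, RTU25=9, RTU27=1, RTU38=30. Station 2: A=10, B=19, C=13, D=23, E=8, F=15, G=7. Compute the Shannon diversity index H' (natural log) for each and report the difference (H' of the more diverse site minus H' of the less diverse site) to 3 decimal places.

Station 1: N=69, proportions 0.24638, 0.01449, 0.02899, 0.07246, 0.04348, 0.01449, 0.13043, 0.01449, 0.43478, giving H' = 1.58621 (working shown to 5 dp, full precision carried).
Station 2: N=95, proportions 0.10526, 0.2, 0.13684, 0.24211, 0.08421, 0.15789, 0.07368, giving H' = 1.86642.
Difference = |1.58621 − 1.86642| = 0.28021, i.e. 0.280 to 3 decimal places.

0.280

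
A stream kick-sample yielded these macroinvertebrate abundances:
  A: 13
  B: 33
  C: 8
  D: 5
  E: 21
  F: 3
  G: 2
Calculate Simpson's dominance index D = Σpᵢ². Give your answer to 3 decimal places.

0.249

Total N = 13+33+8+5+21+3+2 = 85, so the proportions are 0.15294, 0.38824, 0.09412, 0.05882, 0.24706, 0.03529, 0.02353 (working shown to 5 dp, full precision carried).
D = 0.15294² + 0.38824² + 0.09412² + 0.05882² + 0.24706² + 0.03529² + 0.02353² = 0.02339 + 0.15073 + 0.00886 + 0.00346 + 0.06104 + 0.00125 + 0.00055 = 0.24927.
To 3 decimal places, D = 0.249.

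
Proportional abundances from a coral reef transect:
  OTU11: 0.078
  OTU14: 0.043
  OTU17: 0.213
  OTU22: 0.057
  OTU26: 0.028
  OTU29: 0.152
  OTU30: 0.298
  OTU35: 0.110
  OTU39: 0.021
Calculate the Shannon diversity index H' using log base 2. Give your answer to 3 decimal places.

Each pᵢ log₂ pᵢ term (working shown to 5 dp, full precision carried): 0.078×(-3.68038)=-0.28707, 0.043×(-4.53952)=-0.19520, 0.213×(-2.23107)=-0.47522, 0.057×(-4.13289)=-0.23557, 0.028×(-5.15843)=-0.14444, 0.152×(-2.71786)=-0.41311, 0.298×(-1.74662)=-0.52049, 0.11×(-3.18442)=-0.35029, 0.021×(-5.57347)=-0.11704.
Sum = -2.73843, so H' = 2.738.

2.738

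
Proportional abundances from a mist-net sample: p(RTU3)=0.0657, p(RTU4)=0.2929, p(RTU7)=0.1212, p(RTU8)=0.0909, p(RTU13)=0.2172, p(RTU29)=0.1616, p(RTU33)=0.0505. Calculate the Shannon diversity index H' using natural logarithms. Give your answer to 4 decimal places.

Each pᵢ ln pᵢ term (working shown to 6 dp, full precision carried): 0.0657×(-2.722656)=-0.178879, 0.2929×(-1.227924)=-0.359659, 0.1212×(-2.110313)=-0.255770, 0.0909×(-2.397995)=-0.217978, 0.2172×(-1.526937)=-0.331651, 0.1616×(-1.822631)=-0.294537, 0.0505×(-2.985782)=-0.150782.
Sum = -1.789255, so H' = 1.7893.

1.7893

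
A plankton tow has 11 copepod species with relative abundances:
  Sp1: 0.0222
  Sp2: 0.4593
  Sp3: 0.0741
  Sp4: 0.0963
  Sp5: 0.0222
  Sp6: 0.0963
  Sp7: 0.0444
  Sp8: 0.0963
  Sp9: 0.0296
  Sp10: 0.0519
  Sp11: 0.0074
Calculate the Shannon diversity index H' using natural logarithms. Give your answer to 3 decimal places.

1.828

Each pᵢ ln pᵢ term (working shown to 5 dp, full precision carried): 0.0222×(-3.80766)=-0.08453, 0.4593×(-0.77805)=-0.35736, 0.0741×(-2.60234)=-0.19283, 0.0963×(-2.34029)=-0.22537, 0.0222×(-3.80766)=-0.08453, 0.0963×(-2.34029)=-0.22537, 0.0444×(-3.11452)=-0.13828, 0.0963×(-2.34029)=-0.22537, 0.0296×(-3.51998)=-0.10419, 0.0519×(-2.95844)=-0.15354, 0.0074×(-4.90628)=-0.03631.
Sum = -1.82769, so H' = 1.828.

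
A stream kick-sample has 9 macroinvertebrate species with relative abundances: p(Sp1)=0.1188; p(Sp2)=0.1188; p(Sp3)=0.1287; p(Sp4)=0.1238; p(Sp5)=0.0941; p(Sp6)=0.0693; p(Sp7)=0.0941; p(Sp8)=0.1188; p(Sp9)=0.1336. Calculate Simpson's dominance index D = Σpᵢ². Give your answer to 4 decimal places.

0.1146

D = 0.1188² + 0.1188² + 0.1287² + 0.1238² + 0.0941² + 0.0693² + 0.0941² + 0.1188² + 0.1336² = 0.014113 + 0.014113 + 0.016564 + 0.015326 + 0.008855 + 0.004802 + 0.008855 + 0.014113 + 0.017849 = 0.114592 (working shown to 6 dp, full precision carried).
To 4 decimal places, D = 0.1146.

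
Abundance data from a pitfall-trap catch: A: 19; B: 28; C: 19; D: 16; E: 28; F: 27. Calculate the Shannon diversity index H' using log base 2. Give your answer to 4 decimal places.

2.5505

Total N = 19+28+19+16+28+27 = 137, so the proportions are 0.138686, 0.20438, 0.138686, 0.116788, 0.20438, 0.19708 (working shown to 6 dp, full precision carried).
Each pᵢ log₂ pᵢ term: 0.138686×(-2.850105)=-0.395270, 0.20438×(-2.290677)=-0.468168, 0.138686×(-2.850105)=-0.395270, 0.116788×(-3.098032)=-0.361814, 0.20438×(-2.290677)=-0.468168, 0.19708×(-2.343145)=-0.461788.
Sum = -2.550477, so H' = 2.5505.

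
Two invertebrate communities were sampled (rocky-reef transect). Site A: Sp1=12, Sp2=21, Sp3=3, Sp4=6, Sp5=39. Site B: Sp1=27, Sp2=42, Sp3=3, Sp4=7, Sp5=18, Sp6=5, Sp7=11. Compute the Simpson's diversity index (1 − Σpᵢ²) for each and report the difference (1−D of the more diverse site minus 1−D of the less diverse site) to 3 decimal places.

0.091

Site A: N=81, proportions 0.14815, 0.25926, 0.03704, 0.07407, 0.48148, giving 1−D = 0.67215 (working shown to 5 dp, full precision carried).
Site B: N=113, proportions 0.23894, 0.37168, 0.02655, 0.06195, 0.15929, 0.04425, 0.09735, giving 1−D = 0.76341.
Difference = |0.67215 − 0.76341| = 0.09126, i.e. 0.091 to 3 decimal places.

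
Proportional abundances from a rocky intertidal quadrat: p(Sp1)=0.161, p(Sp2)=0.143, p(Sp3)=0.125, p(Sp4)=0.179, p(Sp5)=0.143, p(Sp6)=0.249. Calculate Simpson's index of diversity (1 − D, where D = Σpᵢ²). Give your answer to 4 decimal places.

0.8235

D = 0.161² + 0.143² + 0.125² + 0.179² + 0.143² + 0.249² = 0.025921 + 0.020449 + 0.015625 + 0.032041 + 0.020449 + 0.062001 = 0.176486 (working shown to 6 dp, full precision carried).
So 1 − D = 0.823514, i.e. 0.8235 to 4 decimal places.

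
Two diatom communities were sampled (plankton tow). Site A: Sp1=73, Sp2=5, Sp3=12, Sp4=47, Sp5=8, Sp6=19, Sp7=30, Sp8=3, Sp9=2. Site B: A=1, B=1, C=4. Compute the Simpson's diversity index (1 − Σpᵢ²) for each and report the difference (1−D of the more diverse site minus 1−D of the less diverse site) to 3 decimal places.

0.272

Site A: N=199, proportions 0.36683, 0.02513, 0.0603, 0.23618, 0.0402, 0.09548, 0.15075, 0.01508, 0.01005, giving 1−D = 0.77160 (working shown to 5 dp, full precision carried).
Site B: N=6, proportions 0.16667, 0.16667, 0.66667, giving 1−D = 0.50000.
Difference = |0.77160 − 0.50000| = 0.27160, i.e. 0.272 to 3 decimal places.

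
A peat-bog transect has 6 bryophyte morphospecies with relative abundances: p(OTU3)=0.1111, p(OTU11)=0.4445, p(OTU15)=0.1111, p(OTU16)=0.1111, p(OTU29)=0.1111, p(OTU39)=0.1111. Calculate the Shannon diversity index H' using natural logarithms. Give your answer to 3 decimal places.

Each pᵢ ln pᵢ term (working shown to 5 dp, full precision carried): 0.1111×(-2.19732)=-0.24412, 0.4445×(-0.81081)=-0.36040, 0.1111×(-2.19732)=-0.24412, 0.1111×(-2.19732)=-0.24412, 0.1111×(-2.19732)=-0.24412, 0.1111×(-2.19732)=-0.24412.
Sum = -1.58102, so H' = 1.581.

1.581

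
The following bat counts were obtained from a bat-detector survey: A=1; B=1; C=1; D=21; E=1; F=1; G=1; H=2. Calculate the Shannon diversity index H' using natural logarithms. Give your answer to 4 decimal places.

Total N = 1+1+1+21+1+1+1+2 = 29, so the proportions are 0.034483, 0.034483, 0.034483, 0.724138, 0.034483, 0.034483, 0.034483, 0.068966 (working shown to 6 dp, full precision carried).
Each pᵢ ln pᵢ term: 0.034483×(-3.367296)=-0.116114, 0.034483×(-3.367296)=-0.116114, 0.034483×(-3.367296)=-0.116114, 0.724138×(-0.322773)=-0.233732, 0.034483×(-3.367296)=-0.116114, 0.034483×(-3.367296)=-0.116114, 0.034483×(-3.367296)=-0.116114, 0.068966×(-2.674149)=-0.184424.
Sum = -1.114838, so H' = 1.1148.

1.1148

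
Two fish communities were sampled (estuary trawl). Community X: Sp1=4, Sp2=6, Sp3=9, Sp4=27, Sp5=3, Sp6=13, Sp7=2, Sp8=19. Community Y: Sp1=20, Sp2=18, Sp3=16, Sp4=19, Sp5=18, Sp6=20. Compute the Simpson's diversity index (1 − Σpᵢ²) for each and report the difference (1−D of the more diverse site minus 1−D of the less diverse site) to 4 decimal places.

Community X: N=83, proportions 0.048193, 0.072289, 0.108434, 0.325301, 0.036145, 0.156627, 0.024096, 0.228916, giving 1−D = 0.796052 (working shown to 6 dp, full precision carried).
Community Y: N=111, proportions 0.18018, 0.162162, 0.144144, 0.171171, 0.162162, 0.18018, giving 1−D = 0.832400.
Difference = |0.796052 − 0.832400| = 0.036348, i.e. 0.0363 to 4 decimal places.

0.0363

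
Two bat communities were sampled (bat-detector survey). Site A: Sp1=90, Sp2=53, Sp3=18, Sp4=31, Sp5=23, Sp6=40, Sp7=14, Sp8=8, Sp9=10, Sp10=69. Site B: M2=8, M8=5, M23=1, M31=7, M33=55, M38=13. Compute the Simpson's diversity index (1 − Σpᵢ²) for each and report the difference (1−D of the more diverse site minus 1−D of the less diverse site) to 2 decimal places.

0.27

Site A: N=356, proportions 0.2528, 0.1489, 0.0506, 0.0871, 0.0646, 0.1124, 0.0393, 0.0225, 0.0281, 0.1938, giving 1−D = 0.8466 (working shown to 4 dp, full precision carried).
Site B: N=89, proportions 0.0899, 0.0562, 0.0112, 0.0787, 0.618, 0.1461, giving 1−D = 0.5792.
Difference = |0.8466 − 0.5792| = 0.2674, i.e. 0.27 to 2 decimal places.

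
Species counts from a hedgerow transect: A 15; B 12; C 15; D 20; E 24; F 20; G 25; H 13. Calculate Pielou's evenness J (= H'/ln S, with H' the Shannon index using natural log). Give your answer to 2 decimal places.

0.98

Total N = 15+12+15+20+24+20+25+13 = 144, so the proportions are 0.1042, 0.0833, 0.1042, 0.1389, 0.1667, 0.1389, 0.1736, 0.0903 (working shown to 4 dp, full precision carried).
H' = −Σ pᵢ ln pᵢ = −((-0.2356) + (-0.2071) + (-0.2356) + (-0.2742) + (-0.2986) + (-0.2742) + (-0.3040) + (-0.2171)) = 2.0463.
With S = 8 species, ln S = 2.0794, so J = 2.0463/2.0794 = 0.9841, i.e. 0.98 to 2 decimal places.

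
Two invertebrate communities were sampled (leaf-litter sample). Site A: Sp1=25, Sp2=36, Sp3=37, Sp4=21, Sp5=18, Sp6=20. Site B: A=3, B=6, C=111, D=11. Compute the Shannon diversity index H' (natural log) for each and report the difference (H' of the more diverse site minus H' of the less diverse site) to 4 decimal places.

Site A: N=157, proportions 0.159236, 0.229299, 0.235669, 0.133758, 0.11465, 0.127389, giving H' = 1.750775 (working shown to 6 dp, full precision carried).
Site B: N=131, proportions 0.022901, 0.045802, 0.847328, 0.083969, giving H' = 0.576105.
Difference = |1.750775 − 0.576105| = 1.174670, i.e. 1.1747 to 4 decimal places.

1.1747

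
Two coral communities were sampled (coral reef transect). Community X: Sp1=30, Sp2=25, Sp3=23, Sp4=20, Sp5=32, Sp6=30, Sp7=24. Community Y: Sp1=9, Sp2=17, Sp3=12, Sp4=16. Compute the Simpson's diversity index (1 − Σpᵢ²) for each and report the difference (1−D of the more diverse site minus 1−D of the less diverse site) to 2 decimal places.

Community X: N=184, proportions 0.16304, 0.13587, 0.125, 0.1087, 0.17391, 0.16304, 0.13043, giving 1−D = 0.85367 (working shown to 5 dp, full precision carried).
Community Y: N=54, proportions 0.16667, 0.31481, 0.22222, 0.2963, giving 1−D = 0.73594.
Difference = |0.85367 − 0.73594| = 0.11773, i.e. 0.12 to 2 decimal places.

0.12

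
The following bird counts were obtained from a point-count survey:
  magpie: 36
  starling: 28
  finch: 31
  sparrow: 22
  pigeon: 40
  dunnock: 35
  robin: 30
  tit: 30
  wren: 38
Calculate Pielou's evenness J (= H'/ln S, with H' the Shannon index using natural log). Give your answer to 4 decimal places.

Total N = 36+28+31+22+40+35+30+30+38 = 290, so the proportions are 0.124138, 0.096552, 0.106897, 0.075862, 0.137931, 0.12069, 0.103448, 0.103448, 0.131034 (working shown to 6 dp, full precision carried).
H' = −Σ pᵢ ln pᵢ = −((-0.258997) + (-0.225707) + (-0.239009) + (-0.195636) + (-0.273242) + (-0.255202) + (-0.234691) + (-0.234691) + (-0.266301)) = 2.183476.
With S = 9 species, ln S = 2.197225, so J = 2.183476/2.197225 = 0.993743, i.e. 0.9937 to 4 decimal places.

0.9937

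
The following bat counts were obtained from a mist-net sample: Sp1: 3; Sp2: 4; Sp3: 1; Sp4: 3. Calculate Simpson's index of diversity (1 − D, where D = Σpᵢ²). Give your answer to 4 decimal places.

Total N = 3+4+1+3 = 11, so the proportions are 0.272727, 0.363636, 0.090909, 0.272727 (working shown to 6 dp, full precision carried).
D = 0.272727² + 0.363636² + 0.090909² + 0.272727² = 0.074380 + 0.132231 + 0.008264 + 0.074380 = 0.289256.
So 1 − D = 0.710744, i.e. 0.7107 to 4 decimal places.

0.7107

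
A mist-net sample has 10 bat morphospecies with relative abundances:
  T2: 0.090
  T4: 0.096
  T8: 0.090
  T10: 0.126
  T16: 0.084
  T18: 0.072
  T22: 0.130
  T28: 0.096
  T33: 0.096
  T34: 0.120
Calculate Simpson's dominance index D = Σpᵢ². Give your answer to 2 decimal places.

D = 0.09² + 0.096² + 0.09² + 0.126² + 0.084² + 0.072² + 0.13² + 0.096² + 0.096² + 0.12² = 0.0081 + 0.0092 + 0.0081 + 0.0159 + 0.0071 + 0.0052 + 0.0169 + 0.0092 + 0.0092 + 0.0144 = 0.1033 (working shown to 4 dp, full precision carried).
To 2 decimal places, D = 0.10.

0.10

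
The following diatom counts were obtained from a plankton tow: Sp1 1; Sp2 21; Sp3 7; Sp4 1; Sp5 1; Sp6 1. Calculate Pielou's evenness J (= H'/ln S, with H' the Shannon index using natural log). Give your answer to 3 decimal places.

Total N = 1+21+7+1+1+1 = 32, so the proportions are 0.03125, 0.65625, 0.21875, 0.03125, 0.03125, 0.03125 (working shown to 5 dp, full precision carried).
H' = −Σ pᵢ ln pᵢ = −((-0.10830) + (-0.27642) + (-0.33246) + (-0.10830) + (-0.10830) + (-0.10830)) = 1.04210.
With S = 6 species, ln S = 1.79176, so J = 1.04210/1.79176 = 0.58161, i.e. 0.582 to 3 decimal places.

0.582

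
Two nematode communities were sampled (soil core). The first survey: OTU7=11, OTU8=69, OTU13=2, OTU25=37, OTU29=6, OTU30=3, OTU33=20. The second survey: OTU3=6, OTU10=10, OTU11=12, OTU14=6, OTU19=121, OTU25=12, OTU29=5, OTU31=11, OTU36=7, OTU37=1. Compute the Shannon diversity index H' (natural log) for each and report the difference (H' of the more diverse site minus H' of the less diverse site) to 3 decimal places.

0.016

The first survey: N=148, proportions 0.07432, 0.46622, 0.01351, 0.25, 0.04054, 0.02027, 0.13514, giving H' = 1.43315 (working shown to 5 dp, full precision carried).
The second survey: N=191, proportions 0.03141, 0.05236, 0.06283, 0.03141, 0.63351, 0.06283, 0.02618, 0.05759, 0.03665, 0.00524, giving H' = 1.41719.
Difference = |1.43315 − 1.41719| = 0.01596, i.e. 0.016 to 3 decimal places.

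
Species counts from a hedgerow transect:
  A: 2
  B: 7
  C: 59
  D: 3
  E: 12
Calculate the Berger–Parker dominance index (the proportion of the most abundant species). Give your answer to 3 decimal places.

Total N = 2+7+59+3+12 = 83, so the proportions are 0.0241, 0.08434, 0.71084, 0.03614, 0.14458 (working shown to 5 dp, full precision carried).
The largest proportion is 0.71084, i.e. d = 0.711 to 3 decimal places.

0.711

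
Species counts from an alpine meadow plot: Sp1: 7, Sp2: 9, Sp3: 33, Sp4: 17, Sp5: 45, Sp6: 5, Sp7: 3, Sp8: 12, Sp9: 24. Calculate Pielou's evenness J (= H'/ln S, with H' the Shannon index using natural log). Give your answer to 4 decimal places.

Total N = 7+9+33+17+45+5+3+12+24 = 155, so the proportions are 0.045161, 0.058065, 0.212903, 0.109677, 0.290323, 0.032258, 0.019355, 0.077419, 0.154839 (working shown to 6 dp, full precision carried).
H' = −Σ pᵢ ln pᵢ = −((-0.139888) + (-0.165263) + (-0.329344) + (-0.242410) + (-0.359060) + (-0.110774) + (-0.076351) + (-0.198079) + (-0.288832)) = 1.910001.
With S = 9 species, ln S = 2.197225, so J = 1.910001/2.197225 = 0.869279, i.e. 0.8693 to 4 decimal places.

0.8693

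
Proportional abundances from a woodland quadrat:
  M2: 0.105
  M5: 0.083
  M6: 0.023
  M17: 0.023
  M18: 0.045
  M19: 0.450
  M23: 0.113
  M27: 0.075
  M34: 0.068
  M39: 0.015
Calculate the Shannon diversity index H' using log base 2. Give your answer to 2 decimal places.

2.60

Each pᵢ log₂ pᵢ term (working shown to 4 dp, full precision carried): 0.105×(-3.2515)=-0.3414, 0.083×(-3.5907)=-0.2980, 0.023×(-5.4422)=-0.1252, 0.023×(-5.4422)=-0.1252, 0.045×(-4.4739)=-0.2013, 0.45×(-1.1520)=-0.5184, 0.113×(-3.1456)=-0.3555, 0.075×(-3.7370)=-0.2803, 0.068×(-3.8783)=-0.2637, 0.015×(-6.0589)=-0.0909.
Sum = -2.5998, so H' = 2.60.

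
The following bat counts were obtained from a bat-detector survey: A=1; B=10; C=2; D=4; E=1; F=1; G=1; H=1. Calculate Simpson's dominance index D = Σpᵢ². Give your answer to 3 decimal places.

Total N = 1+10+2+4+1+1+1+1 = 21, so the proportions are 0.04762, 0.47619, 0.09524, 0.19048, 0.04762, 0.04762, 0.04762, 0.04762 (working shown to 5 dp, full precision carried).
D = 0.04762² + 0.47619² + 0.09524² + 0.19048² + 0.04762² + 0.04762² + 0.04762² + 0.04762² = 0.00227 + 0.22676 + 0.00907 + 0.03628 + 0.00227 + 0.00227 + 0.00227 + 0.00227 = 0.28345.
To 3 decimal places, D = 0.283.

0.283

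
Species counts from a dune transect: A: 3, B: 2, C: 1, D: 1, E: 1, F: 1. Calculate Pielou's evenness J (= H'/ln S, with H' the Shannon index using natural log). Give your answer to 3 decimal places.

Total N = 3+2+1+1+1+1 = 9, so the proportions are 0.33333, 0.22222, 0.11111, 0.11111, 0.11111, 0.11111 (working shown to 5 dp, full precision carried).
H' = −Σ pᵢ ln pᵢ = −((-0.36620) + (-0.33424) + (-0.24414) + (-0.24414) + (-0.24414) + (-0.24414)) = 1.67699.
With S = 6 species, ln S = 1.79176, so J = 1.67699/1.79176 = 0.93594, i.e. 0.936 to 3 decimal places.

0.936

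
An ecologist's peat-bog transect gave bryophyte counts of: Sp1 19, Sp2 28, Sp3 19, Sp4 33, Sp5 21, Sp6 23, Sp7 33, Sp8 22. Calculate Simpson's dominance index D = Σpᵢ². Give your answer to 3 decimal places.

Total N = 19+28+19+33+21+23+33+22 = 198, so the proportions are 0.09596, 0.14141, 0.09596, 0.16667, 0.10606, 0.11616, 0.16667, 0.11111 (working shown to 5 dp, full precision carried).
D = 0.09596² + 0.14141² + 0.09596² + 0.16667² + 0.10606² + 0.11616² + 0.16667² + 0.11111² = 0.00921 + 0.02000 + 0.00921 + 0.02778 + 0.01125 + 0.01349 + 0.02778 + 0.01235 = 0.13106.
To 3 decimal places, D = 0.131.

0.131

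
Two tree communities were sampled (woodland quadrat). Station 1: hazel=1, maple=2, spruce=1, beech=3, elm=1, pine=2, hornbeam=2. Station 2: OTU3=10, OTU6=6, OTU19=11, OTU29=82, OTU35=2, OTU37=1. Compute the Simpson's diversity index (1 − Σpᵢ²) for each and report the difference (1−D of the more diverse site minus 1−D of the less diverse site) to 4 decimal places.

Station 1: N=12, proportions 0.083333, 0.166667, 0.083333, 0.25, 0.083333, 0.166667, 0.166667, giving 1−D = 0.833333 (working shown to 6 dp, full precision carried).
Station 2: N=112, proportions 0.089286, 0.053571, 0.098214, 0.732143, 0.017857, 0.008929, giving 1−D = 0.443080.
Difference = |0.833333 − 0.443080| = 0.390253, i.e. 0.3903 to 4 decimal places.

0.3903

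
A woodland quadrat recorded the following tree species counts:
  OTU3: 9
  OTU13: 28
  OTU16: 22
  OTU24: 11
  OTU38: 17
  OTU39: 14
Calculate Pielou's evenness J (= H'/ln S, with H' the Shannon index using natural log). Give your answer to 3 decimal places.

0.959

Total N = 9+28+22+11+17+14 = 101, so the proportions are 0.08911, 0.27723, 0.21782, 0.10891, 0.16832, 0.13861 (working shown to 5 dp, full precision carried).
H' = −Σ pᵢ ln pᵢ = −((-0.21546) + (-0.35566) + (-0.33198) + (-0.24148) + (-0.29992) + (-0.27391)) = 1.71841.
With S = 6 species, ln S = 1.79176, so J = 1.71841/1.79176 = 0.95906, i.e. 0.959 to 3 decimal places.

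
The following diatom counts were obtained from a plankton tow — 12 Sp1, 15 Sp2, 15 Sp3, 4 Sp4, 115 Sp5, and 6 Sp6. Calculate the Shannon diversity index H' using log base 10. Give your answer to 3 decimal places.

0.472

Total N = 12+15+15+4+115+6 = 167, so the proportions are 0.07186, 0.08982, 0.08982, 0.02395, 0.68862, 0.03593 (working shown to 5 dp, full precision carried).
Each pᵢ log₁₀ pᵢ term: 0.07186×(-1.14354)=-0.08217, 0.08982×(-1.04663)=-0.09401, 0.08982×(-1.04663)=-0.09401, 0.02395×(-1.62066)=-0.03882, 0.68862×(-0.16202)=-0.11157, 0.03593×(-1.44457)=-0.05190.
Sum = -0.47248, so H' = 0.472.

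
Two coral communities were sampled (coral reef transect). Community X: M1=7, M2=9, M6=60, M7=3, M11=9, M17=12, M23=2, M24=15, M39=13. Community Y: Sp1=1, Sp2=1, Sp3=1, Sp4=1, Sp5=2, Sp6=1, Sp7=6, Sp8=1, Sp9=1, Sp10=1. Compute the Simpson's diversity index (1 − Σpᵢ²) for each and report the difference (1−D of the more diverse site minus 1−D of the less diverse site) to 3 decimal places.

Community X: N=130, proportions 0.05385, 0.06923, 0.46154, 0.02308, 0.06923, 0.09231, 0.01538, 0.11538, 0.1, giving 1−D = 0.74189 (working shown to 5 dp, full precision carried).
Community Y: N=16, proportions 0.0625, 0.0625, 0.0625, 0.0625, 0.125, 0.0625, 0.375, 0.0625, 0.0625, 0.0625, giving 1−D = 0.81250.
Difference = |0.74189 − 0.81250| = 0.07061, i.e. 0.071 to 3 decimal places.

0.071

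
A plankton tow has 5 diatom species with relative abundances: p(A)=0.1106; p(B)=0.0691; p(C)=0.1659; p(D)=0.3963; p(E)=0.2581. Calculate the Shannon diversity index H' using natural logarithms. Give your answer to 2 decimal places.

Each pᵢ ln pᵢ term (working shown to 4 dp, full precision carried): 0.1106×(-2.2018)=-0.2435, 0.0691×(-2.6722)=-0.1846, 0.1659×(-1.7964)=-0.2980, 0.3963×(-0.9256)=-0.3668, 0.2581×(-1.3544)=-0.3496.
Sum = -1.4426, so H' = 1.44.

1.44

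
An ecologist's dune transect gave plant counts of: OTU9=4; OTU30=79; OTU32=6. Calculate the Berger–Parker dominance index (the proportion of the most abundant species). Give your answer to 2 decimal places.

0.89

Total N = 4+79+6 = 89, so the proportions are 0.0449, 0.8876, 0.0674 (working shown to 4 dp, full precision carried).
The largest proportion is 0.8876, i.e. d = 0.89 to 2 decimal places.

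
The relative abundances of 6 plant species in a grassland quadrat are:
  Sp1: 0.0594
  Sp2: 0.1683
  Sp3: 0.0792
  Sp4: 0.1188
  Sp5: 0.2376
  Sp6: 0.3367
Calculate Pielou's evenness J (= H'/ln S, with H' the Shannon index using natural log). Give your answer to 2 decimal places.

H' = −Σ pᵢ ln pᵢ = −((-0.1677) + (-0.2999) + (-0.2008) + (-0.2531) + (-0.3415) + (-0.3665)) = 1.6295 (working shown to 4 dp, full precision carried).
With S = 6 species, ln S = 1.7918, so J = 1.6295/1.7918 = 0.9095, i.e. 0.91 to 2 decimal places.

0.91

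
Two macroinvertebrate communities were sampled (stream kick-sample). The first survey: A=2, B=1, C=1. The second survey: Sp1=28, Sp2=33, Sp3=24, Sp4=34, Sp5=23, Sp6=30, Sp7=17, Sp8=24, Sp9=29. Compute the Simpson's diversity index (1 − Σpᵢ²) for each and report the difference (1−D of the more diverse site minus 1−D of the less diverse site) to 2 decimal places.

The first survey: N=4, proportions 0.5, 0.25, 0.25, giving 1−D = 0.6250 (working shown to 4 dp, full precision carried).
The second survey: N=242, proportions 0.1157, 0.1364, 0.0992, 0.1405, 0.095, 0.124, 0.0702, 0.0992, 0.1198, giving 1−D = 0.8849.
Difference = |0.6250 − 0.8849| = 0.2599, i.e. 0.26 to 2 decimal places.

0.26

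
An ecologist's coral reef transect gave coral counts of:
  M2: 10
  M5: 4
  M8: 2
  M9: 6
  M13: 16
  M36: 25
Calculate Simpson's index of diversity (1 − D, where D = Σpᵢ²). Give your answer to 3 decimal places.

0.739

Total N = 10+4+2+6+16+25 = 63, so the proportions are 0.15873, 0.06349, 0.03175, 0.09524, 0.25397, 0.39683 (working shown to 5 dp, full precision carried).
D = 0.15873² + 0.06349² + 0.03175² + 0.09524² + 0.25397² + 0.39683² = 0.02520 + 0.00403 + 0.00101 + 0.00907 + 0.06450 + 0.15747 = 0.26127.
So 1 − D = 0.73873, i.e. 0.739 to 3 decimal places.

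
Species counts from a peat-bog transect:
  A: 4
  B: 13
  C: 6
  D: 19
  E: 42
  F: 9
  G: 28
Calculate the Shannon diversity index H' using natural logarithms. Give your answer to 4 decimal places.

1.6913

Total N = 4+13+6+19+42+9+28 = 121, so the proportions are 0.033058, 0.107438, 0.049587, 0.157025, 0.347107, 0.07438, 0.231405 (working shown to 6 dp, full precision carried).
Each pᵢ ln pᵢ term: 0.033058×(-3.409496)=-0.112711, 0.107438×(-2.230841)=-0.239677, 0.049587×(-3.004031)=-0.148960, 0.157025×(-1.851352)=-0.290708, 0.347107×(-1.058121)=-0.367282, 0.07438×(-2.598566)=-0.193282, 0.231405×(-1.463586)=-0.338681.
Sum = -1.691301, so H' = 1.6913.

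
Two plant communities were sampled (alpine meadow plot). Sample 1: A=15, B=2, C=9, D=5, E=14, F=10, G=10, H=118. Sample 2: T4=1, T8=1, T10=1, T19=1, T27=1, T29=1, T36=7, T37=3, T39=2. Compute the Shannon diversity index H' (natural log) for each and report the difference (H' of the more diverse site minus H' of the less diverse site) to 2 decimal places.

0.58

Sample 1: N=183, proportions 0.082, 0.0109, 0.0492, 0.0273, 0.0765, 0.0546, 0.0546, 0.6448, giving H' = 1.2982 (working shown to 4 dp, full precision carried).
Sample 2: N=18, proportions 0.0556, 0.0556, 0.0556, 0.0556, 0.0556, 0.0556, 0.3889, 0.1667, 0.1111, giving H' = 1.8735.
Difference = |1.2982 − 1.8735| = 0.5753, i.e. 0.58 to 2 decimal places.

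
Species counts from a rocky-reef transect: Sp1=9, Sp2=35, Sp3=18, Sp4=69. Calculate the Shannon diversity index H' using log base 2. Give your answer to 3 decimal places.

Total N = 9+35+18+69 = 131, so the proportions are 0.0687, 0.26718, 0.1374, 0.52672 (working shown to 5 dp, full precision carried).
Each pᵢ log₂ pᵢ term: 0.0687×(-3.86350)=-0.26543, 0.26718×(-1.90414)=-0.50874, 0.1374×(-2.86350)=-0.39346, 0.52672×(-0.92490)=-0.48716.
Sum = -1.65479, so H' = 1.655.

1.655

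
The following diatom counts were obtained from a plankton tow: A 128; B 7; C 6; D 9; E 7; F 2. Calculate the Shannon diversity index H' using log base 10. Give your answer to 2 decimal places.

0.34

Total N = 128+7+6+9+7+2 = 159, so the proportions are 0.805, 0.044, 0.0377, 0.0566, 0.044, 0.0126 (working shown to 4 dp, full precision carried).
Each pᵢ log₁₀ pᵢ term: 0.805×(-0.0942)=-0.0758, 0.044×(-1.3563)=-0.0597, 0.0377×(-1.4232)=-0.0537, 0.0566×(-1.2472)=-0.0706, 0.044×(-1.3563)=-0.0597, 0.0126×(-1.9004)=-0.0239.
Sum = -0.3435, so H' = 0.34.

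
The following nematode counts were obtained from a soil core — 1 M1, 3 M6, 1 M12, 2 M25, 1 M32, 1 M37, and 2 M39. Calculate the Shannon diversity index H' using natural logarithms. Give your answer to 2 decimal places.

1.85

Total N = 1+3+1+2+1+1+2 = 11, so the proportions are 0.0909, 0.2727, 0.0909, 0.1818, 0.0909, 0.0909, 0.1818 (working shown to 4 dp, full precision carried).
Each pᵢ ln pᵢ term: 0.0909×(-2.3979)=-0.2180, 0.2727×(-1.2993)=-0.3543, 0.0909×(-2.3979)=-0.2180, 0.1818×(-1.7047)=-0.3100, 0.0909×(-2.3979)=-0.2180, 0.0909×(-2.3979)=-0.2180, 0.1818×(-1.7047)=-0.3100.
Sum = -1.8462, so H' = 1.85.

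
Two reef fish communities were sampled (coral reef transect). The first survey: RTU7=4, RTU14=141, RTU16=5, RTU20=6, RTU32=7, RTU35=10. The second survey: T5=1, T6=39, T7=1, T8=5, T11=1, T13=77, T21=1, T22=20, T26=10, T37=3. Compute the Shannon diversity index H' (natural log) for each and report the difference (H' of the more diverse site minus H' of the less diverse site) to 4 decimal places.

0.6773

The first survey: N=173, proportions 0.023121, 0.815029, 0.028902, 0.034682, 0.040462, 0.057803, giving H' = 0.767365 (working shown to 6 dp, full precision carried).
The second survey: N=158, proportions 0.006329, 0.246835, 0.006329, 0.031646, 0.006329, 0.487342, 0.006329, 0.126582, 0.063291, 0.018987, giving H' = 1.444649.
Difference = |0.767365 − 1.444649| = 0.677284, i.e. 0.6773 to 4 decimal places.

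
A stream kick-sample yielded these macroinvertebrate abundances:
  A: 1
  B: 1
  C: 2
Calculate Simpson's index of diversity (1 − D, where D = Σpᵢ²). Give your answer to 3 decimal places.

0.625

Total N = 1+1+2 = 4, so the proportions are 0.25, 0.25, 0.5 (working shown to 5 dp, full precision carried).
D = 0.25² + 0.25² + 0.5² = 0.06250 + 0.06250 + 0.25000 = 0.37500.
So 1 − D = 0.62500, i.e. 0.625 to 3 decimal places.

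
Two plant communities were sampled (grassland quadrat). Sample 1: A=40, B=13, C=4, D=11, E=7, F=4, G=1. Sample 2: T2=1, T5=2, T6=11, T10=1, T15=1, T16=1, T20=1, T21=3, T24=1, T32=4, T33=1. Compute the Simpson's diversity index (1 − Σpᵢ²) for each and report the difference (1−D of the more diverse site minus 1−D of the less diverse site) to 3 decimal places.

0.093

Sample 1: N=80, proportions 0.5, 0.1625, 0.05, 0.1375, 0.0875, 0.05, 0.0125, giving 1−D = 0.69188 (working shown to 5 dp, full precision carried).
Sample 2: N=27, proportions 0.03704, 0.07407, 0.40741, 0.03704, 0.03704, 0.03704, 0.03704, 0.11111, 0.03704, 0.14815, 0.03704, giving 1−D = 0.78464.
Difference = |0.69188 − 0.78464| = 0.09276, i.e. 0.093 to 3 decimal places.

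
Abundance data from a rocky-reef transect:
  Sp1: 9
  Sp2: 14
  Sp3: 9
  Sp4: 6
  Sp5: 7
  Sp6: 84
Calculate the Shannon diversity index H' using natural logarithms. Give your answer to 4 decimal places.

Total N = 9+14+9+6+7+84 = 129, so the proportions are 0.069767, 0.108527, 0.069767, 0.046512, 0.054264, 0.651163 (working shown to 6 dp, full precision carried).
Each pᵢ ln pᵢ term: 0.069767×(-2.662588)=-0.185762, 0.108527×(-2.220755)=-0.241012, 0.069767×(-2.662588)=-0.185762, 0.046512×(-3.068053)=-0.142700, 0.054264×(-2.913902)=-0.158119, 0.651163×(-0.428996)=-0.279346.
Sum = -1.192701, so H' = 1.1927.

1.1927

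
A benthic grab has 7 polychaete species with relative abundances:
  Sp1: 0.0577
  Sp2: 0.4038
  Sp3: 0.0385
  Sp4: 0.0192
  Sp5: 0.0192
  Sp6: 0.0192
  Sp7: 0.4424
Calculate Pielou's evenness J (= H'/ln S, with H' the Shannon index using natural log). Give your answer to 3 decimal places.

0.640

H' = −Σ pᵢ ln pᵢ = −((-0.16459) + (-0.36618) + (-0.12540) + (-0.07589) + (-0.07589) + (-0.07589) + (-0.36080)) = 1.24465 (working shown to 5 dp, full precision carried).
With S = 7 species, ln S = 1.94591, so J = 1.24465/1.94591 = 0.63962, i.e. 0.640 to 3 decimal places.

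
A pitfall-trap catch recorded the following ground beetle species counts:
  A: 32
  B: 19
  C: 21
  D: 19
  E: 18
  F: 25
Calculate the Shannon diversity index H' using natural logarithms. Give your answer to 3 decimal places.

Total N = 32+19+21+19+18+25 = 134, so the proportions are 0.23881, 0.14179, 0.15672, 0.14179, 0.13433, 0.18657 (working shown to 5 dp, full precision carried).
Each pᵢ ln pᵢ term: 0.23881×(-1.43210)=-0.34199, 0.14179×(-1.95340)=-0.27697, 0.15672×(-1.85332)=-0.29045, 0.14179×(-1.95340)=-0.27697, 0.13433×(-2.00747)=-0.26966, 0.18657×(-1.67896)=-0.31324.
Sum = -1.76929, so H' = 1.769.

1.769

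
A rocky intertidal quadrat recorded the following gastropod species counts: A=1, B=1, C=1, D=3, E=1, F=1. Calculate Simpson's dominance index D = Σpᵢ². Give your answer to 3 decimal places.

Total N = 1+1+1+3+1+1 = 8, so the proportions are 0.125, 0.125, 0.125, 0.375, 0.125, 0.125 (working shown to 5 dp, full precision carried).
D = 0.125² + 0.125² + 0.125² + 0.375² + 0.125² + 0.125² = 0.01562 + 0.01562 + 0.01562 + 0.14062 + 0.01562 + 0.01562 = 0.21875.
To 3 decimal places, D = 0.219.

0.219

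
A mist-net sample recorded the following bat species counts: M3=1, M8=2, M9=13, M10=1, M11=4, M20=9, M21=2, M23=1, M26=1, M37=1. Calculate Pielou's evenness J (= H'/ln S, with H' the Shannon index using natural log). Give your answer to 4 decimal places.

Total N = 1+2+13+1+4+9+2+1+1+1 = 35, so the proportions are 0.028571, 0.057143, 0.371429, 0.028571, 0.114286, 0.257143, 0.057143, 0.028571, 0.028571, 0.028571 (working shown to 6 dp, full precision carried).
H' = −Σ pᵢ ln pᵢ = −((-0.101581) + (-0.163554) + (-0.367862) + (-0.101581) + (-0.247892) + (-0.349232) + (-0.163554) + (-0.101581) + (-0.101581) + (-0.101581)) = 1.800002.
With S = 10 species, ln S = 2.302585, so J = 1.800002/2.302585 = 0.781731, i.e. 0.7817 to 4 decimal places.

0.7817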